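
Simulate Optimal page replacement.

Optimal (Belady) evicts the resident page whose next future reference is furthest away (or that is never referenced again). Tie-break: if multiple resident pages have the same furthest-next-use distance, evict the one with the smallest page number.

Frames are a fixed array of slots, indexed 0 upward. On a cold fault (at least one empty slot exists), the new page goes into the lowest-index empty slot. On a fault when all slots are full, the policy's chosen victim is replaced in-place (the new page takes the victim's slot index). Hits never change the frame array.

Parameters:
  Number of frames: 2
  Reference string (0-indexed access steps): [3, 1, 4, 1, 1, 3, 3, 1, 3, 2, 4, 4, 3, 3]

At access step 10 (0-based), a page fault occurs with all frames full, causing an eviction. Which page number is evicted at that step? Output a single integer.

Step 0: ref 3 -> FAULT, frames=[3,-]
Step 1: ref 1 -> FAULT, frames=[3,1]
Step 2: ref 4 -> FAULT, evict 3, frames=[4,1]
Step 3: ref 1 -> HIT, frames=[4,1]
Step 4: ref 1 -> HIT, frames=[4,1]
Step 5: ref 3 -> FAULT, evict 4, frames=[3,1]
Step 6: ref 3 -> HIT, frames=[3,1]
Step 7: ref 1 -> HIT, frames=[3,1]
Step 8: ref 3 -> HIT, frames=[3,1]
Step 9: ref 2 -> FAULT, evict 1, frames=[3,2]
Step 10: ref 4 -> FAULT, evict 2, frames=[3,4]
At step 10: evicted page 2

Answer: 2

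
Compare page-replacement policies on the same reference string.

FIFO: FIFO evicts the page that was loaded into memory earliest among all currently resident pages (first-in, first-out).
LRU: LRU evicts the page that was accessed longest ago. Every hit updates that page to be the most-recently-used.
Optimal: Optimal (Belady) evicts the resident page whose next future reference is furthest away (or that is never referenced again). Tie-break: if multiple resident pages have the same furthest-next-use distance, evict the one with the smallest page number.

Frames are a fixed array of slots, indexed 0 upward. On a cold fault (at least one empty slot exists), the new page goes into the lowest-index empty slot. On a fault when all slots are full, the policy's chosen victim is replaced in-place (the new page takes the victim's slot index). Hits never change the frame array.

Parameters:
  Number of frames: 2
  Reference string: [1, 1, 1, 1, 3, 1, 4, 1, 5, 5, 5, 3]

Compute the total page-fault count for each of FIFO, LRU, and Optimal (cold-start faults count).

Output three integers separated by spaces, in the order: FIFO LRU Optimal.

Answer: 6 5 5

Derivation:
--- FIFO ---
  step 0: ref 1 -> FAULT, frames=[1,-] (faults so far: 1)
  step 1: ref 1 -> HIT, frames=[1,-] (faults so far: 1)
  step 2: ref 1 -> HIT, frames=[1,-] (faults so far: 1)
  step 3: ref 1 -> HIT, frames=[1,-] (faults so far: 1)
  step 4: ref 3 -> FAULT, frames=[1,3] (faults so far: 2)
  step 5: ref 1 -> HIT, frames=[1,3] (faults so far: 2)
  step 6: ref 4 -> FAULT, evict 1, frames=[4,3] (faults so far: 3)
  step 7: ref 1 -> FAULT, evict 3, frames=[4,1] (faults so far: 4)
  step 8: ref 5 -> FAULT, evict 4, frames=[5,1] (faults so far: 5)
  step 9: ref 5 -> HIT, frames=[5,1] (faults so far: 5)
  step 10: ref 5 -> HIT, frames=[5,1] (faults so far: 5)
  step 11: ref 3 -> FAULT, evict 1, frames=[5,3] (faults so far: 6)
  FIFO total faults: 6
--- LRU ---
  step 0: ref 1 -> FAULT, frames=[1,-] (faults so far: 1)
  step 1: ref 1 -> HIT, frames=[1,-] (faults so far: 1)
  step 2: ref 1 -> HIT, frames=[1,-] (faults so far: 1)
  step 3: ref 1 -> HIT, frames=[1,-] (faults so far: 1)
  step 4: ref 3 -> FAULT, frames=[1,3] (faults so far: 2)
  step 5: ref 1 -> HIT, frames=[1,3] (faults so far: 2)
  step 6: ref 4 -> FAULT, evict 3, frames=[1,4] (faults so far: 3)
  step 7: ref 1 -> HIT, frames=[1,4] (faults so far: 3)
  step 8: ref 5 -> FAULT, evict 4, frames=[1,5] (faults so far: 4)
  step 9: ref 5 -> HIT, frames=[1,5] (faults so far: 4)
  step 10: ref 5 -> HIT, frames=[1,5] (faults so far: 4)
  step 11: ref 3 -> FAULT, evict 1, frames=[3,5] (faults so far: 5)
  LRU total faults: 5
--- Optimal ---
  step 0: ref 1 -> FAULT, frames=[1,-] (faults so far: 1)
  step 1: ref 1 -> HIT, frames=[1,-] (faults so far: 1)
  step 2: ref 1 -> HIT, frames=[1,-] (faults so far: 1)
  step 3: ref 1 -> HIT, frames=[1,-] (faults so far: 1)
  step 4: ref 3 -> FAULT, frames=[1,3] (faults so far: 2)
  step 5: ref 1 -> HIT, frames=[1,3] (faults so far: 2)
  step 6: ref 4 -> FAULT, evict 3, frames=[1,4] (faults so far: 3)
  step 7: ref 1 -> HIT, frames=[1,4] (faults so far: 3)
  step 8: ref 5 -> FAULT, evict 1, frames=[5,4] (faults so far: 4)
  step 9: ref 5 -> HIT, frames=[5,4] (faults so far: 4)
  step 10: ref 5 -> HIT, frames=[5,4] (faults so far: 4)
  step 11: ref 3 -> FAULT, evict 4, frames=[5,3] (faults so far: 5)
  Optimal total faults: 5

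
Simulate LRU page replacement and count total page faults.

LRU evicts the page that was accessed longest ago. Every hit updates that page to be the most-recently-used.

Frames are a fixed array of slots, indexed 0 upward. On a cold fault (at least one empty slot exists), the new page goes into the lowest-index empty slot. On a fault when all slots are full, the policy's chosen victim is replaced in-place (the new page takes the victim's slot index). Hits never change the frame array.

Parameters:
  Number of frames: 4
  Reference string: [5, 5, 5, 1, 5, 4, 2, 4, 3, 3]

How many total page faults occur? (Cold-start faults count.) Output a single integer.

Answer: 5

Derivation:
Step 0: ref 5 → FAULT, frames=[5,-,-,-]
Step 1: ref 5 → HIT, frames=[5,-,-,-]
Step 2: ref 5 → HIT, frames=[5,-,-,-]
Step 3: ref 1 → FAULT, frames=[5,1,-,-]
Step 4: ref 5 → HIT, frames=[5,1,-,-]
Step 5: ref 4 → FAULT, frames=[5,1,4,-]
Step 6: ref 2 → FAULT, frames=[5,1,4,2]
Step 7: ref 4 → HIT, frames=[5,1,4,2]
Step 8: ref 3 → FAULT (evict 1), frames=[5,3,4,2]
Step 9: ref 3 → HIT, frames=[5,3,4,2]
Total faults: 5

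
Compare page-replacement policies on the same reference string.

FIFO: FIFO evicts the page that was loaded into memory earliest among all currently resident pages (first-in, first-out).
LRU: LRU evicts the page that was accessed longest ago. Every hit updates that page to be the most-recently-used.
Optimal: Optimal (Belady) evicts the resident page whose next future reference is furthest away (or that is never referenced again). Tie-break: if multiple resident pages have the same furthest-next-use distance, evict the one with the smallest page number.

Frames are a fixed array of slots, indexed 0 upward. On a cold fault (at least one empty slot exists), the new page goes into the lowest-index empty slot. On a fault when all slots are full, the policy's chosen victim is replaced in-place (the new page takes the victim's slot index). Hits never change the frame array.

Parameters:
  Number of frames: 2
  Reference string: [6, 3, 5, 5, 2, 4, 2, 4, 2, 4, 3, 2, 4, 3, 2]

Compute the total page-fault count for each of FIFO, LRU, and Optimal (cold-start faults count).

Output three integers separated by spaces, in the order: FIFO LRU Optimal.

Answer: 10 10 8

Derivation:
--- FIFO ---
  step 0: ref 6 -> FAULT, frames=[6,-] (faults so far: 1)
  step 1: ref 3 -> FAULT, frames=[6,3] (faults so far: 2)
  step 2: ref 5 -> FAULT, evict 6, frames=[5,3] (faults so far: 3)
  step 3: ref 5 -> HIT, frames=[5,3] (faults so far: 3)
  step 4: ref 2 -> FAULT, evict 3, frames=[5,2] (faults so far: 4)
  step 5: ref 4 -> FAULT, evict 5, frames=[4,2] (faults so far: 5)
  step 6: ref 2 -> HIT, frames=[4,2] (faults so far: 5)
  step 7: ref 4 -> HIT, frames=[4,2] (faults so far: 5)
  step 8: ref 2 -> HIT, frames=[4,2] (faults so far: 5)
  step 9: ref 4 -> HIT, frames=[4,2] (faults so far: 5)
  step 10: ref 3 -> FAULT, evict 2, frames=[4,3] (faults so far: 6)
  step 11: ref 2 -> FAULT, evict 4, frames=[2,3] (faults so far: 7)
  step 12: ref 4 -> FAULT, evict 3, frames=[2,4] (faults so far: 8)
  step 13: ref 3 -> FAULT, evict 2, frames=[3,4] (faults so far: 9)
  step 14: ref 2 -> FAULT, evict 4, frames=[3,2] (faults so far: 10)
  FIFO total faults: 10
--- LRU ---
  step 0: ref 6 -> FAULT, frames=[6,-] (faults so far: 1)
  step 1: ref 3 -> FAULT, frames=[6,3] (faults so far: 2)
  step 2: ref 5 -> FAULT, evict 6, frames=[5,3] (faults so far: 3)
  step 3: ref 5 -> HIT, frames=[5,3] (faults so far: 3)
  step 4: ref 2 -> FAULT, evict 3, frames=[5,2] (faults so far: 4)
  step 5: ref 4 -> FAULT, evict 5, frames=[4,2] (faults so far: 5)
  step 6: ref 2 -> HIT, frames=[4,2] (faults so far: 5)
  step 7: ref 4 -> HIT, frames=[4,2] (faults so far: 5)
  step 8: ref 2 -> HIT, frames=[4,2] (faults so far: 5)
  step 9: ref 4 -> HIT, frames=[4,2] (faults so far: 5)
  step 10: ref 3 -> FAULT, evict 2, frames=[4,3] (faults so far: 6)
  step 11: ref 2 -> FAULT, evict 4, frames=[2,3] (faults so far: 7)
  step 12: ref 4 -> FAULT, evict 3, frames=[2,4] (faults so far: 8)
  step 13: ref 3 -> FAULT, evict 2, frames=[3,4] (faults so far: 9)
  step 14: ref 2 -> FAULT, evict 4, frames=[3,2] (faults so far: 10)
  LRU total faults: 10
--- Optimal ---
  step 0: ref 6 -> FAULT, frames=[6,-] (faults so far: 1)
  step 1: ref 3 -> FAULT, frames=[6,3] (faults so far: 2)
  step 2: ref 5 -> FAULT, evict 6, frames=[5,3] (faults so far: 3)
  step 3: ref 5 -> HIT, frames=[5,3] (faults so far: 3)
  step 4: ref 2 -> FAULT, evict 5, frames=[2,3] (faults so far: 4)
  step 5: ref 4 -> FAULT, evict 3, frames=[2,4] (faults so far: 5)
  step 6: ref 2 -> HIT, frames=[2,4] (faults so far: 5)
  step 7: ref 4 -> HIT, frames=[2,4] (faults so far: 5)
  step 8: ref 2 -> HIT, frames=[2,4] (faults so far: 5)
  step 9: ref 4 -> HIT, frames=[2,4] (faults so far: 5)
  step 10: ref 3 -> FAULT, evict 4, frames=[2,3] (faults so far: 6)
  step 11: ref 2 -> HIT, frames=[2,3] (faults so far: 6)
  step 12: ref 4 -> FAULT, evict 2, frames=[4,3] (faults so far: 7)
  step 13: ref 3 -> HIT, frames=[4,3] (faults so far: 7)
  step 14: ref 2 -> FAULT, evict 3, frames=[4,2] (faults so far: 8)
  Optimal total faults: 8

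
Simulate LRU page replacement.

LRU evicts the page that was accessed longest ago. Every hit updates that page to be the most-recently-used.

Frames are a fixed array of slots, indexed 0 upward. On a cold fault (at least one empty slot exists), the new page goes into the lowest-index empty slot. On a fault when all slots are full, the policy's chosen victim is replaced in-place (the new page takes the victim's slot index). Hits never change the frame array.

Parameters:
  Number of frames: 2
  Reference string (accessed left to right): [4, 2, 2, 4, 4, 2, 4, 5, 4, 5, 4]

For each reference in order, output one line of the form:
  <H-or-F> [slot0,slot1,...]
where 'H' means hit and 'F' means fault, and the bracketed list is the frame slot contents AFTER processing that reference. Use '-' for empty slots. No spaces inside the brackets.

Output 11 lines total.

F [4,-]
F [4,2]
H [4,2]
H [4,2]
H [4,2]
H [4,2]
H [4,2]
F [4,5]
H [4,5]
H [4,5]
H [4,5]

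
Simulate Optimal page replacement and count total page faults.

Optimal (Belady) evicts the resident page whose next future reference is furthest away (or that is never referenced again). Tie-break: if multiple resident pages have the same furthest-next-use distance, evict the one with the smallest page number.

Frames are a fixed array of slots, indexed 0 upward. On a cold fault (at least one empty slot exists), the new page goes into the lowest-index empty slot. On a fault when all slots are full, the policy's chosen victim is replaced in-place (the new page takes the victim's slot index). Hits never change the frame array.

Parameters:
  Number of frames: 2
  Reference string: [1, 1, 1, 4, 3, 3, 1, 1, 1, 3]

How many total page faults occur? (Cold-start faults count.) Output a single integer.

Step 0: ref 1 → FAULT, frames=[1,-]
Step 1: ref 1 → HIT, frames=[1,-]
Step 2: ref 1 → HIT, frames=[1,-]
Step 3: ref 4 → FAULT, frames=[1,4]
Step 4: ref 3 → FAULT (evict 4), frames=[1,3]
Step 5: ref 3 → HIT, frames=[1,3]
Step 6: ref 1 → HIT, frames=[1,3]
Step 7: ref 1 → HIT, frames=[1,3]
Step 8: ref 1 → HIT, frames=[1,3]
Step 9: ref 3 → HIT, frames=[1,3]
Total faults: 3

Answer: 3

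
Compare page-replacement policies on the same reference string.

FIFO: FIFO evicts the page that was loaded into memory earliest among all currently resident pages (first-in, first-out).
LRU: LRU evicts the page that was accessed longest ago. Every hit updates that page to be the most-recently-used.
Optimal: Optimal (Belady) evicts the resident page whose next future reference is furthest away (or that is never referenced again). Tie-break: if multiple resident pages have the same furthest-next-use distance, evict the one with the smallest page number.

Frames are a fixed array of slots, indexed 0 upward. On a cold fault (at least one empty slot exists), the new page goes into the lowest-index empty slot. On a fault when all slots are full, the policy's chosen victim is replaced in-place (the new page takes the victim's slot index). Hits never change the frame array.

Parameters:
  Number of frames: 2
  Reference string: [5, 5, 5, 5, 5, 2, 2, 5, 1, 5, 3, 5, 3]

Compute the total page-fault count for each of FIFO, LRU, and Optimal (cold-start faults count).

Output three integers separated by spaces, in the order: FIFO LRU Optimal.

--- FIFO ---
  step 0: ref 5 -> FAULT, frames=[5,-] (faults so far: 1)
  step 1: ref 5 -> HIT, frames=[5,-] (faults so far: 1)
  step 2: ref 5 -> HIT, frames=[5,-] (faults so far: 1)
  step 3: ref 5 -> HIT, frames=[5,-] (faults so far: 1)
  step 4: ref 5 -> HIT, frames=[5,-] (faults so far: 1)
  step 5: ref 2 -> FAULT, frames=[5,2] (faults so far: 2)
  step 6: ref 2 -> HIT, frames=[5,2] (faults so far: 2)
  step 7: ref 5 -> HIT, frames=[5,2] (faults so far: 2)
  step 8: ref 1 -> FAULT, evict 5, frames=[1,2] (faults so far: 3)
  step 9: ref 5 -> FAULT, evict 2, frames=[1,5] (faults so far: 4)
  step 10: ref 3 -> FAULT, evict 1, frames=[3,5] (faults so far: 5)
  step 11: ref 5 -> HIT, frames=[3,5] (faults so far: 5)
  step 12: ref 3 -> HIT, frames=[3,5] (faults so far: 5)
  FIFO total faults: 5
--- LRU ---
  step 0: ref 5 -> FAULT, frames=[5,-] (faults so far: 1)
  step 1: ref 5 -> HIT, frames=[5,-] (faults so far: 1)
  step 2: ref 5 -> HIT, frames=[5,-] (faults so far: 1)
  step 3: ref 5 -> HIT, frames=[5,-] (faults so far: 1)
  step 4: ref 5 -> HIT, frames=[5,-] (faults so far: 1)
  step 5: ref 2 -> FAULT, frames=[5,2] (faults so far: 2)
  step 6: ref 2 -> HIT, frames=[5,2] (faults so far: 2)
  step 7: ref 5 -> HIT, frames=[5,2] (faults so far: 2)
  step 8: ref 1 -> FAULT, evict 2, frames=[5,1] (faults so far: 3)
  step 9: ref 5 -> HIT, frames=[5,1] (faults so far: 3)
  step 10: ref 3 -> FAULT, evict 1, frames=[5,3] (faults so far: 4)
  step 11: ref 5 -> HIT, frames=[5,3] (faults so far: 4)
  step 12: ref 3 -> HIT, frames=[5,3] (faults so far: 4)
  LRU total faults: 4
--- Optimal ---
  step 0: ref 5 -> FAULT, frames=[5,-] (faults so far: 1)
  step 1: ref 5 -> HIT, frames=[5,-] (faults so far: 1)
  step 2: ref 5 -> HIT, frames=[5,-] (faults so far: 1)
  step 3: ref 5 -> HIT, frames=[5,-] (faults so far: 1)
  step 4: ref 5 -> HIT, frames=[5,-] (faults so far: 1)
  step 5: ref 2 -> FAULT, frames=[5,2] (faults so far: 2)
  step 6: ref 2 -> HIT, frames=[5,2] (faults so far: 2)
  step 7: ref 5 -> HIT, frames=[5,2] (faults so far: 2)
  step 8: ref 1 -> FAULT, evict 2, frames=[5,1] (faults so far: 3)
  step 9: ref 5 -> HIT, frames=[5,1] (faults so far: 3)
  step 10: ref 3 -> FAULT, evict 1, frames=[5,3] (faults so far: 4)
  step 11: ref 5 -> HIT, frames=[5,3] (faults so far: 4)
  step 12: ref 3 -> HIT, frames=[5,3] (faults so far: 4)
  Optimal total faults: 4

Answer: 5 4 4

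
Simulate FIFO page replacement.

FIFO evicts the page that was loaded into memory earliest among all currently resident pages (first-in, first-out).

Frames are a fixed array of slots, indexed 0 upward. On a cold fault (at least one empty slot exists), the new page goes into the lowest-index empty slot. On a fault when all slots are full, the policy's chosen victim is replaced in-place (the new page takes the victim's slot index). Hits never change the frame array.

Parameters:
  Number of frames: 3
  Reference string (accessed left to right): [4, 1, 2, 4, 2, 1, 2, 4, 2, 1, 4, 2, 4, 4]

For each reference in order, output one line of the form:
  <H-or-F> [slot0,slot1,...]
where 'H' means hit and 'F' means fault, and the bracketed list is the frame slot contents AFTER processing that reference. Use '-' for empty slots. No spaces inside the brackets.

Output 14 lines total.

F [4,-,-]
F [4,1,-]
F [4,1,2]
H [4,1,2]
H [4,1,2]
H [4,1,2]
H [4,1,2]
H [4,1,2]
H [4,1,2]
H [4,1,2]
H [4,1,2]
H [4,1,2]
H [4,1,2]
H [4,1,2]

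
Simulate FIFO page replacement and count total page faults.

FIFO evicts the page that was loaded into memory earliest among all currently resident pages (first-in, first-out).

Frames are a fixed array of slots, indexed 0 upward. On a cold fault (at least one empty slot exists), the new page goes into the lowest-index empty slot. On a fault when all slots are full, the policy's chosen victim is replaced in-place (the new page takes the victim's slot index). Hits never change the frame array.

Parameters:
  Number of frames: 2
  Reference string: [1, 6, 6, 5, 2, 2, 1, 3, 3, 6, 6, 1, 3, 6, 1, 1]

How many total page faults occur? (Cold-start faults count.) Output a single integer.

Step 0: ref 1 → FAULT, frames=[1,-]
Step 1: ref 6 → FAULT, frames=[1,6]
Step 2: ref 6 → HIT, frames=[1,6]
Step 3: ref 5 → FAULT (evict 1), frames=[5,6]
Step 4: ref 2 → FAULT (evict 6), frames=[5,2]
Step 5: ref 2 → HIT, frames=[5,2]
Step 6: ref 1 → FAULT (evict 5), frames=[1,2]
Step 7: ref 3 → FAULT (evict 2), frames=[1,3]
Step 8: ref 3 → HIT, frames=[1,3]
Step 9: ref 6 → FAULT (evict 1), frames=[6,3]
Step 10: ref 6 → HIT, frames=[6,3]
Step 11: ref 1 → FAULT (evict 3), frames=[6,1]
Step 12: ref 3 → FAULT (evict 6), frames=[3,1]
Step 13: ref 6 → FAULT (evict 1), frames=[3,6]
Step 14: ref 1 → FAULT (evict 3), frames=[1,6]
Step 15: ref 1 → HIT, frames=[1,6]
Total faults: 11

Answer: 11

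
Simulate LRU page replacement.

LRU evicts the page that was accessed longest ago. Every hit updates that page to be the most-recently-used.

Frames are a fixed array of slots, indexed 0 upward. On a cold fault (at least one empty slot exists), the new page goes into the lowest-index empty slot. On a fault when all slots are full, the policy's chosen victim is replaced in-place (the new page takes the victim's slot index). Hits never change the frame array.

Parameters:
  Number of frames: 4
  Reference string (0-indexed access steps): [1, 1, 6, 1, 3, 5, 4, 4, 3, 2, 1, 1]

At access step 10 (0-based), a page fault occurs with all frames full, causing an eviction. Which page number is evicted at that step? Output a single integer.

Answer: 5

Derivation:
Step 0: ref 1 -> FAULT, frames=[1,-,-,-]
Step 1: ref 1 -> HIT, frames=[1,-,-,-]
Step 2: ref 6 -> FAULT, frames=[1,6,-,-]
Step 3: ref 1 -> HIT, frames=[1,6,-,-]
Step 4: ref 3 -> FAULT, frames=[1,6,3,-]
Step 5: ref 5 -> FAULT, frames=[1,6,3,5]
Step 6: ref 4 -> FAULT, evict 6, frames=[1,4,3,5]
Step 7: ref 4 -> HIT, frames=[1,4,3,5]
Step 8: ref 3 -> HIT, frames=[1,4,3,5]
Step 9: ref 2 -> FAULT, evict 1, frames=[2,4,3,5]
Step 10: ref 1 -> FAULT, evict 5, frames=[2,4,3,1]
At step 10: evicted page 5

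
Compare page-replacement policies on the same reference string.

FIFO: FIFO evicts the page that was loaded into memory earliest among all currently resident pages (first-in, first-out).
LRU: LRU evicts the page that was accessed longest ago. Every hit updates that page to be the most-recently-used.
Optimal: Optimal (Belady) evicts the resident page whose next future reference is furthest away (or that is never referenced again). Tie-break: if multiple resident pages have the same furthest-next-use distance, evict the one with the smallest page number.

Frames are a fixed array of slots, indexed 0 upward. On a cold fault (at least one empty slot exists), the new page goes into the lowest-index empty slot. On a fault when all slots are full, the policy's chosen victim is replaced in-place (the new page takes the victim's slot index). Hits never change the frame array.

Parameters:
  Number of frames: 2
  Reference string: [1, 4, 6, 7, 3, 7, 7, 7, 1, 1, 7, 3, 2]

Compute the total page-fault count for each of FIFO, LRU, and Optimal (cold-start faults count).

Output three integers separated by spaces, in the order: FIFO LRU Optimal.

Answer: 9 8 8

Derivation:
--- FIFO ---
  step 0: ref 1 -> FAULT, frames=[1,-] (faults so far: 1)
  step 1: ref 4 -> FAULT, frames=[1,4] (faults so far: 2)
  step 2: ref 6 -> FAULT, evict 1, frames=[6,4] (faults so far: 3)
  step 3: ref 7 -> FAULT, evict 4, frames=[6,7] (faults so far: 4)
  step 4: ref 3 -> FAULT, evict 6, frames=[3,7] (faults so far: 5)
  step 5: ref 7 -> HIT, frames=[3,7] (faults so far: 5)
  step 6: ref 7 -> HIT, frames=[3,7] (faults so far: 5)
  step 7: ref 7 -> HIT, frames=[3,7] (faults so far: 5)
  step 8: ref 1 -> FAULT, evict 7, frames=[3,1] (faults so far: 6)
  step 9: ref 1 -> HIT, frames=[3,1] (faults so far: 6)
  step 10: ref 7 -> FAULT, evict 3, frames=[7,1] (faults so far: 7)
  step 11: ref 3 -> FAULT, evict 1, frames=[7,3] (faults so far: 8)
  step 12: ref 2 -> FAULT, evict 7, frames=[2,3] (faults so far: 9)
  FIFO total faults: 9
--- LRU ---
  step 0: ref 1 -> FAULT, frames=[1,-] (faults so far: 1)
  step 1: ref 4 -> FAULT, frames=[1,4] (faults so far: 2)
  step 2: ref 6 -> FAULT, evict 1, frames=[6,4] (faults so far: 3)
  step 3: ref 7 -> FAULT, evict 4, frames=[6,7] (faults so far: 4)
  step 4: ref 3 -> FAULT, evict 6, frames=[3,7] (faults so far: 5)
  step 5: ref 7 -> HIT, frames=[3,7] (faults so far: 5)
  step 6: ref 7 -> HIT, frames=[3,7] (faults so far: 5)
  step 7: ref 7 -> HIT, frames=[3,7] (faults so far: 5)
  step 8: ref 1 -> FAULT, evict 3, frames=[1,7] (faults so far: 6)
  step 9: ref 1 -> HIT, frames=[1,7] (faults so far: 6)
  step 10: ref 7 -> HIT, frames=[1,7] (faults so far: 6)
  step 11: ref 3 -> FAULT, evict 1, frames=[3,7] (faults so far: 7)
  step 12: ref 2 -> FAULT, evict 7, frames=[3,2] (faults so far: 8)
  LRU total faults: 8
--- Optimal ---
  step 0: ref 1 -> FAULT, frames=[1,-] (faults so far: 1)
  step 1: ref 4 -> FAULT, frames=[1,4] (faults so far: 2)
  step 2: ref 6 -> FAULT, evict 4, frames=[1,6] (faults so far: 3)
  step 3: ref 7 -> FAULT, evict 6, frames=[1,7] (faults so far: 4)
  step 4: ref 3 -> FAULT, evict 1, frames=[3,7] (faults so far: 5)
  step 5: ref 7 -> HIT, frames=[3,7] (faults so far: 5)
  step 6: ref 7 -> HIT, frames=[3,7] (faults so far: 5)
  step 7: ref 7 -> HIT, frames=[3,7] (faults so far: 5)
  step 8: ref 1 -> FAULT, evict 3, frames=[1,7] (faults so far: 6)
  step 9: ref 1 -> HIT, frames=[1,7] (faults so far: 6)
  step 10: ref 7 -> HIT, frames=[1,7] (faults so far: 6)
  step 11: ref 3 -> FAULT, evict 1, frames=[3,7] (faults so far: 7)
  step 12: ref 2 -> FAULT, evict 3, frames=[2,7] (faults so far: 8)
  Optimal total faults: 8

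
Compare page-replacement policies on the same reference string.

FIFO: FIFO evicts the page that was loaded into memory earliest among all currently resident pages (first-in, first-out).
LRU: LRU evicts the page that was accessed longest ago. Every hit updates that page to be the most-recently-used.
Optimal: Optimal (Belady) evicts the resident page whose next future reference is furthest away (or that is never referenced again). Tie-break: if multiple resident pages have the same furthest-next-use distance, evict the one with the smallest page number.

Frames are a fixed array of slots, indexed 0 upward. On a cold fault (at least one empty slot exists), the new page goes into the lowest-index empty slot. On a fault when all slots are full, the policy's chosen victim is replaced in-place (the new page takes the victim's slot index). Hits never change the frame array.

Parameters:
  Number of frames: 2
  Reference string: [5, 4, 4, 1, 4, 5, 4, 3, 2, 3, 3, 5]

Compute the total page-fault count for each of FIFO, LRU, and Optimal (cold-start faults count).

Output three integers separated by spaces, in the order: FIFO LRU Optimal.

--- FIFO ---
  step 0: ref 5 -> FAULT, frames=[5,-] (faults so far: 1)
  step 1: ref 4 -> FAULT, frames=[5,4] (faults so far: 2)
  step 2: ref 4 -> HIT, frames=[5,4] (faults so far: 2)
  step 3: ref 1 -> FAULT, evict 5, frames=[1,4] (faults so far: 3)
  step 4: ref 4 -> HIT, frames=[1,4] (faults so far: 3)
  step 5: ref 5 -> FAULT, evict 4, frames=[1,5] (faults so far: 4)
  step 6: ref 4 -> FAULT, evict 1, frames=[4,5] (faults so far: 5)
  step 7: ref 3 -> FAULT, evict 5, frames=[4,3] (faults so far: 6)
  step 8: ref 2 -> FAULT, evict 4, frames=[2,3] (faults so far: 7)
  step 9: ref 3 -> HIT, frames=[2,3] (faults so far: 7)
  step 10: ref 3 -> HIT, frames=[2,3] (faults so far: 7)
  step 11: ref 5 -> FAULT, evict 3, frames=[2,5] (faults so far: 8)
  FIFO total faults: 8
--- LRU ---
  step 0: ref 5 -> FAULT, frames=[5,-] (faults so far: 1)
  step 1: ref 4 -> FAULT, frames=[5,4] (faults so far: 2)
  step 2: ref 4 -> HIT, frames=[5,4] (faults so far: 2)
  step 3: ref 1 -> FAULT, evict 5, frames=[1,4] (faults so far: 3)
  step 4: ref 4 -> HIT, frames=[1,4] (faults so far: 3)
  step 5: ref 5 -> FAULT, evict 1, frames=[5,4] (faults so far: 4)
  step 6: ref 4 -> HIT, frames=[5,4] (faults so far: 4)
  step 7: ref 3 -> FAULT, evict 5, frames=[3,4] (faults so far: 5)
  step 8: ref 2 -> FAULT, evict 4, frames=[3,2] (faults so far: 6)
  step 9: ref 3 -> HIT, frames=[3,2] (faults so far: 6)
  step 10: ref 3 -> HIT, frames=[3,2] (faults so far: 6)
  step 11: ref 5 -> FAULT, evict 2, frames=[3,5] (faults so far: 7)
  LRU total faults: 7
--- Optimal ---
  step 0: ref 5 -> FAULT, frames=[5,-] (faults so far: 1)
  step 1: ref 4 -> FAULT, frames=[5,4] (faults so far: 2)
  step 2: ref 4 -> HIT, frames=[5,4] (faults so far: 2)
  step 3: ref 1 -> FAULT, evict 5, frames=[1,4] (faults so far: 3)
  step 4: ref 4 -> HIT, frames=[1,4] (faults so far: 3)
  step 5: ref 5 -> FAULT, evict 1, frames=[5,4] (faults so far: 4)
  step 6: ref 4 -> HIT, frames=[5,4] (faults so far: 4)
  step 7: ref 3 -> FAULT, evict 4, frames=[5,3] (faults so far: 5)
  step 8: ref 2 -> FAULT, evict 5, frames=[2,3] (faults so far: 6)
  step 9: ref 3 -> HIT, frames=[2,3] (faults so far: 6)
  step 10: ref 3 -> HIT, frames=[2,3] (faults so far: 6)
  step 11: ref 5 -> FAULT, evict 2, frames=[5,3] (faults so far: 7)
  Optimal total faults: 7

Answer: 8 7 7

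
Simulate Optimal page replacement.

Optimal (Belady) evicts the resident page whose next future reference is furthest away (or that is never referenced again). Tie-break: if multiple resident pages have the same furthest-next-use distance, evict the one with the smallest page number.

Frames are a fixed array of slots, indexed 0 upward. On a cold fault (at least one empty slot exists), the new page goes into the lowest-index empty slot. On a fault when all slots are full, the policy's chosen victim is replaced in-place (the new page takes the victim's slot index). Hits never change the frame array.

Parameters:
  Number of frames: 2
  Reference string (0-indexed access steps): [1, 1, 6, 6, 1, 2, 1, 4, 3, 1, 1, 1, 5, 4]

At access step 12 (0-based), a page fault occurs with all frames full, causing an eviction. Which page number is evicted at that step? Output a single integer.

Answer: 1

Derivation:
Step 0: ref 1 -> FAULT, frames=[1,-]
Step 1: ref 1 -> HIT, frames=[1,-]
Step 2: ref 6 -> FAULT, frames=[1,6]
Step 3: ref 6 -> HIT, frames=[1,6]
Step 4: ref 1 -> HIT, frames=[1,6]
Step 5: ref 2 -> FAULT, evict 6, frames=[1,2]
Step 6: ref 1 -> HIT, frames=[1,2]
Step 7: ref 4 -> FAULT, evict 2, frames=[1,4]
Step 8: ref 3 -> FAULT, evict 4, frames=[1,3]
Step 9: ref 1 -> HIT, frames=[1,3]
Step 10: ref 1 -> HIT, frames=[1,3]
Step 11: ref 1 -> HIT, frames=[1,3]
Step 12: ref 5 -> FAULT, evict 1, frames=[5,3]
At step 12: evicted page 1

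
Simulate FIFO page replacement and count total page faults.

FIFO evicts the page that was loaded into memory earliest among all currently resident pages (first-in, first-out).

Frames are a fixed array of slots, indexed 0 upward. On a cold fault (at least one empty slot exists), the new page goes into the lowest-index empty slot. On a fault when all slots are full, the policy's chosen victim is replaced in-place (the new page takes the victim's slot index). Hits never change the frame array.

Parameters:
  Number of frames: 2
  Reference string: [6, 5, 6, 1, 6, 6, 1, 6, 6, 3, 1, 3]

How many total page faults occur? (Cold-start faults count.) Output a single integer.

Answer: 6

Derivation:
Step 0: ref 6 → FAULT, frames=[6,-]
Step 1: ref 5 → FAULT, frames=[6,5]
Step 2: ref 6 → HIT, frames=[6,5]
Step 3: ref 1 → FAULT (evict 6), frames=[1,5]
Step 4: ref 6 → FAULT (evict 5), frames=[1,6]
Step 5: ref 6 → HIT, frames=[1,6]
Step 6: ref 1 → HIT, frames=[1,6]
Step 7: ref 6 → HIT, frames=[1,6]
Step 8: ref 6 → HIT, frames=[1,6]
Step 9: ref 3 → FAULT (evict 1), frames=[3,6]
Step 10: ref 1 → FAULT (evict 6), frames=[3,1]
Step 11: ref 3 → HIT, frames=[3,1]
Total faults: 6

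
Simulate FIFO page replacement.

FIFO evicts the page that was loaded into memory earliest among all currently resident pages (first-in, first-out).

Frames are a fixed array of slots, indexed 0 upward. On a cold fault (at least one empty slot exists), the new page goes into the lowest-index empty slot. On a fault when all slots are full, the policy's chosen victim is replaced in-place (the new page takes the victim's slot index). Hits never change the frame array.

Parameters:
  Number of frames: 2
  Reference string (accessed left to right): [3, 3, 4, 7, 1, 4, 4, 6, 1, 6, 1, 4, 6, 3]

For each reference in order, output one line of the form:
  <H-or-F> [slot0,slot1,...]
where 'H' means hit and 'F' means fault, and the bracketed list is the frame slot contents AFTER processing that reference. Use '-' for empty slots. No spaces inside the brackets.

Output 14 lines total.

F [3,-]
H [3,-]
F [3,4]
F [7,4]
F [7,1]
F [4,1]
H [4,1]
F [4,6]
F [1,6]
H [1,6]
H [1,6]
F [1,4]
F [6,4]
F [6,3]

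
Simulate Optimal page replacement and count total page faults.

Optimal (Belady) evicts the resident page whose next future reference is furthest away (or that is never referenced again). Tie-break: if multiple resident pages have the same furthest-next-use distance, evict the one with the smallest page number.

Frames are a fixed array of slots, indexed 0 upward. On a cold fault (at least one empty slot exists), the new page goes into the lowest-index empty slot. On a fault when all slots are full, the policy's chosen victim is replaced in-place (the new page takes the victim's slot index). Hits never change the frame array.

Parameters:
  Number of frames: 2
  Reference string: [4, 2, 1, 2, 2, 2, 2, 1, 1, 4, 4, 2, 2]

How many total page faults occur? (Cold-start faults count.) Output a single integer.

Answer: 4

Derivation:
Step 0: ref 4 → FAULT, frames=[4,-]
Step 1: ref 2 → FAULT, frames=[4,2]
Step 2: ref 1 → FAULT (evict 4), frames=[1,2]
Step 3: ref 2 → HIT, frames=[1,2]
Step 4: ref 2 → HIT, frames=[1,2]
Step 5: ref 2 → HIT, frames=[1,2]
Step 6: ref 2 → HIT, frames=[1,2]
Step 7: ref 1 → HIT, frames=[1,2]
Step 8: ref 1 → HIT, frames=[1,2]
Step 9: ref 4 → FAULT (evict 1), frames=[4,2]
Step 10: ref 4 → HIT, frames=[4,2]
Step 11: ref 2 → HIT, frames=[4,2]
Step 12: ref 2 → HIT, frames=[4,2]
Total faults: 4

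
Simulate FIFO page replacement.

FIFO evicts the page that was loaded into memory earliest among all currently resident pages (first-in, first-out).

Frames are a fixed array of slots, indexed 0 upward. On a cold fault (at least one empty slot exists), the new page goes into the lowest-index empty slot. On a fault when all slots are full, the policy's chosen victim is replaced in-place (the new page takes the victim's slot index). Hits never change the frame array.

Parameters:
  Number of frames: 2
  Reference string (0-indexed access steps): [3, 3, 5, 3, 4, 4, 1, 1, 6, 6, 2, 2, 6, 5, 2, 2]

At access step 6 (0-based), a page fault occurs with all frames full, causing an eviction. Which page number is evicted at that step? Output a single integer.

Step 0: ref 3 -> FAULT, frames=[3,-]
Step 1: ref 3 -> HIT, frames=[3,-]
Step 2: ref 5 -> FAULT, frames=[3,5]
Step 3: ref 3 -> HIT, frames=[3,5]
Step 4: ref 4 -> FAULT, evict 3, frames=[4,5]
Step 5: ref 4 -> HIT, frames=[4,5]
Step 6: ref 1 -> FAULT, evict 5, frames=[4,1]
At step 6: evicted page 5

Answer: 5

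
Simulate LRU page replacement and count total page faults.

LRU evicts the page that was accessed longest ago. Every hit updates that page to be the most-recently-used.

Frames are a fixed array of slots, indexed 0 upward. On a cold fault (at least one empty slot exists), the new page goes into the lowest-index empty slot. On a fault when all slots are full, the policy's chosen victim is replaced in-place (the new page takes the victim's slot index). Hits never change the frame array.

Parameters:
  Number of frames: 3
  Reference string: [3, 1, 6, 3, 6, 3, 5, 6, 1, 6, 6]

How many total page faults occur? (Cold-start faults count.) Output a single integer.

Answer: 5

Derivation:
Step 0: ref 3 → FAULT, frames=[3,-,-]
Step 1: ref 1 → FAULT, frames=[3,1,-]
Step 2: ref 6 → FAULT, frames=[3,1,6]
Step 3: ref 3 → HIT, frames=[3,1,6]
Step 4: ref 6 → HIT, frames=[3,1,6]
Step 5: ref 3 → HIT, frames=[3,1,6]
Step 6: ref 5 → FAULT (evict 1), frames=[3,5,6]
Step 7: ref 6 → HIT, frames=[3,5,6]
Step 8: ref 1 → FAULT (evict 3), frames=[1,5,6]
Step 9: ref 6 → HIT, frames=[1,5,6]
Step 10: ref 6 → HIT, frames=[1,5,6]
Total faults: 5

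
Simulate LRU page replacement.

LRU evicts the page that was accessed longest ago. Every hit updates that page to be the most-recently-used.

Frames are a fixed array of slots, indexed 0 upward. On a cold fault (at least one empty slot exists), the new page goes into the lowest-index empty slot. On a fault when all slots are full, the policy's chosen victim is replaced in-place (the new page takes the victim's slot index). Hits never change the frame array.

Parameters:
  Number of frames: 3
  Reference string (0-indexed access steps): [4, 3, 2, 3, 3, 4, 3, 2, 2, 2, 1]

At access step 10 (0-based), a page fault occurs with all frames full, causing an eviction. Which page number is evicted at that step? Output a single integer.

Answer: 4

Derivation:
Step 0: ref 4 -> FAULT, frames=[4,-,-]
Step 1: ref 3 -> FAULT, frames=[4,3,-]
Step 2: ref 2 -> FAULT, frames=[4,3,2]
Step 3: ref 3 -> HIT, frames=[4,3,2]
Step 4: ref 3 -> HIT, frames=[4,3,2]
Step 5: ref 4 -> HIT, frames=[4,3,2]
Step 6: ref 3 -> HIT, frames=[4,3,2]
Step 7: ref 2 -> HIT, frames=[4,3,2]
Step 8: ref 2 -> HIT, frames=[4,3,2]
Step 9: ref 2 -> HIT, frames=[4,3,2]
Step 10: ref 1 -> FAULT, evict 4, frames=[1,3,2]
At step 10: evicted page 4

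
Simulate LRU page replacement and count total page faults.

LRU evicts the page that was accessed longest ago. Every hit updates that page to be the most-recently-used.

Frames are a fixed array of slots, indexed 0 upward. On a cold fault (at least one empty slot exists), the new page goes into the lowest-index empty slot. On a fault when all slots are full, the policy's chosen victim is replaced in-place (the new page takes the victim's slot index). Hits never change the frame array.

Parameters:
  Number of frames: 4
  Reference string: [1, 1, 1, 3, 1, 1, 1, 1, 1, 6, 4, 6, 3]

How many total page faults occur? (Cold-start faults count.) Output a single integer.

Answer: 4

Derivation:
Step 0: ref 1 → FAULT, frames=[1,-,-,-]
Step 1: ref 1 → HIT, frames=[1,-,-,-]
Step 2: ref 1 → HIT, frames=[1,-,-,-]
Step 3: ref 3 → FAULT, frames=[1,3,-,-]
Step 4: ref 1 → HIT, frames=[1,3,-,-]
Step 5: ref 1 → HIT, frames=[1,3,-,-]
Step 6: ref 1 → HIT, frames=[1,3,-,-]
Step 7: ref 1 → HIT, frames=[1,3,-,-]
Step 8: ref 1 → HIT, frames=[1,3,-,-]
Step 9: ref 6 → FAULT, frames=[1,3,6,-]
Step 10: ref 4 → FAULT, frames=[1,3,6,4]
Step 11: ref 6 → HIT, frames=[1,3,6,4]
Step 12: ref 3 → HIT, frames=[1,3,6,4]
Total faults: 4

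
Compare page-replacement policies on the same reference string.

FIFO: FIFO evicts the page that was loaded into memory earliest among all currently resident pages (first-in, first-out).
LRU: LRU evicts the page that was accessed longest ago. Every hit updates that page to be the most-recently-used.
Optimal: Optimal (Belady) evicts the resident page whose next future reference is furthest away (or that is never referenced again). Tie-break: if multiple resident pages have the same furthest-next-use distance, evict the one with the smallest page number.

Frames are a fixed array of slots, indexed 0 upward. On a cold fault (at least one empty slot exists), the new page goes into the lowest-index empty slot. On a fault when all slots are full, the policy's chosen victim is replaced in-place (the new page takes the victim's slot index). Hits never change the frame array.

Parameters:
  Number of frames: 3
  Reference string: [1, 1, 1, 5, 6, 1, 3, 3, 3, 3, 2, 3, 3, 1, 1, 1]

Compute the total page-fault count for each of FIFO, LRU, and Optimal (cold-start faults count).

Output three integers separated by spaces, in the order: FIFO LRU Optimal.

--- FIFO ---
  step 0: ref 1 -> FAULT, frames=[1,-,-] (faults so far: 1)
  step 1: ref 1 -> HIT, frames=[1,-,-] (faults so far: 1)
  step 2: ref 1 -> HIT, frames=[1,-,-] (faults so far: 1)
  step 3: ref 5 -> FAULT, frames=[1,5,-] (faults so far: 2)
  step 4: ref 6 -> FAULT, frames=[1,5,6] (faults so far: 3)
  step 5: ref 1 -> HIT, frames=[1,5,6] (faults so far: 3)
  step 6: ref 3 -> FAULT, evict 1, frames=[3,5,6] (faults so far: 4)
  step 7: ref 3 -> HIT, frames=[3,5,6] (faults so far: 4)
  step 8: ref 3 -> HIT, frames=[3,5,6] (faults so far: 4)
  step 9: ref 3 -> HIT, frames=[3,5,6] (faults so far: 4)
  step 10: ref 2 -> FAULT, evict 5, frames=[3,2,6] (faults so far: 5)
  step 11: ref 3 -> HIT, frames=[3,2,6] (faults so far: 5)
  step 12: ref 3 -> HIT, frames=[3,2,6] (faults so far: 5)
  step 13: ref 1 -> FAULT, evict 6, frames=[3,2,1] (faults so far: 6)
  step 14: ref 1 -> HIT, frames=[3,2,1] (faults so far: 6)
  step 15: ref 1 -> HIT, frames=[3,2,1] (faults so far: 6)
  FIFO total faults: 6
--- LRU ---
  step 0: ref 1 -> FAULT, frames=[1,-,-] (faults so far: 1)
  step 1: ref 1 -> HIT, frames=[1,-,-] (faults so far: 1)
  step 2: ref 1 -> HIT, frames=[1,-,-] (faults so far: 1)
  step 3: ref 5 -> FAULT, frames=[1,5,-] (faults so far: 2)
  step 4: ref 6 -> FAULT, frames=[1,5,6] (faults so far: 3)
  step 5: ref 1 -> HIT, frames=[1,5,6] (faults so far: 3)
  step 6: ref 3 -> FAULT, evict 5, frames=[1,3,6] (faults so far: 4)
  step 7: ref 3 -> HIT, frames=[1,3,6] (faults so far: 4)
  step 8: ref 3 -> HIT, frames=[1,3,6] (faults so far: 4)
  step 9: ref 3 -> HIT, frames=[1,3,6] (faults so far: 4)
  step 10: ref 2 -> FAULT, evict 6, frames=[1,3,2] (faults so far: 5)
  step 11: ref 3 -> HIT, frames=[1,3,2] (faults so far: 5)
  step 12: ref 3 -> HIT, frames=[1,3,2] (faults so far: 5)
  step 13: ref 1 -> HIT, frames=[1,3,2] (faults so far: 5)
  step 14: ref 1 -> HIT, frames=[1,3,2] (faults so far: 5)
  step 15: ref 1 -> HIT, frames=[1,3,2] (faults so far: 5)
  LRU total faults: 5
--- Optimal ---
  step 0: ref 1 -> FAULT, frames=[1,-,-] (faults so far: 1)
  step 1: ref 1 -> HIT, frames=[1,-,-] (faults so far: 1)
  step 2: ref 1 -> HIT, frames=[1,-,-] (faults so far: 1)
  step 3: ref 5 -> FAULT, frames=[1,5,-] (faults so far: 2)
  step 4: ref 6 -> FAULT, frames=[1,5,6] (faults so far: 3)
  step 5: ref 1 -> HIT, frames=[1,5,6] (faults so far: 3)
  step 6: ref 3 -> FAULT, evict 5, frames=[1,3,6] (faults so far: 4)
  step 7: ref 3 -> HIT, frames=[1,3,6] (faults so far: 4)
  step 8: ref 3 -> HIT, frames=[1,3,6] (faults so far: 4)
  step 9: ref 3 -> HIT, frames=[1,3,6] (faults so far: 4)
  step 10: ref 2 -> FAULT, evict 6, frames=[1,3,2] (faults so far: 5)
  step 11: ref 3 -> HIT, frames=[1,3,2] (faults so far: 5)
  step 12: ref 3 -> HIT, frames=[1,3,2] (faults so far: 5)
  step 13: ref 1 -> HIT, frames=[1,3,2] (faults so far: 5)
  step 14: ref 1 -> HIT, frames=[1,3,2] (faults so far: 5)
  step 15: ref 1 -> HIT, frames=[1,3,2] (faults so far: 5)
  Optimal total faults: 5

Answer: 6 5 5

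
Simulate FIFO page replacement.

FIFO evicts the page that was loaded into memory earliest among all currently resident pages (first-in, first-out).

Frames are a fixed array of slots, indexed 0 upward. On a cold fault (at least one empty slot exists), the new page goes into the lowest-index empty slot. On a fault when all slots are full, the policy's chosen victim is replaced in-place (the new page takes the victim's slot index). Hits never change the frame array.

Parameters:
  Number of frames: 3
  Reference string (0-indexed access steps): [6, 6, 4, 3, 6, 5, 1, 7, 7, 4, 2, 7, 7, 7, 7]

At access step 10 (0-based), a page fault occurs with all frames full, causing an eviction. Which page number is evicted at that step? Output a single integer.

Answer: 1

Derivation:
Step 0: ref 6 -> FAULT, frames=[6,-,-]
Step 1: ref 6 -> HIT, frames=[6,-,-]
Step 2: ref 4 -> FAULT, frames=[6,4,-]
Step 3: ref 3 -> FAULT, frames=[6,4,3]
Step 4: ref 6 -> HIT, frames=[6,4,3]
Step 5: ref 5 -> FAULT, evict 6, frames=[5,4,3]
Step 6: ref 1 -> FAULT, evict 4, frames=[5,1,3]
Step 7: ref 7 -> FAULT, evict 3, frames=[5,1,7]
Step 8: ref 7 -> HIT, frames=[5,1,7]
Step 9: ref 4 -> FAULT, evict 5, frames=[4,1,7]
Step 10: ref 2 -> FAULT, evict 1, frames=[4,2,7]
At step 10: evicted page 1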